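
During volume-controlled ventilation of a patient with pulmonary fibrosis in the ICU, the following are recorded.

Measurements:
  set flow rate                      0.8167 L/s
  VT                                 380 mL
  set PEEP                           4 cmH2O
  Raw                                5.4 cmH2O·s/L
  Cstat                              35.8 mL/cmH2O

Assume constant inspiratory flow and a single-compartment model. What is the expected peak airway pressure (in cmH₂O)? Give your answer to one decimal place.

19.0

Equation of motion (constant flow): PIP = Vt/C + R·V̇ + PEEP.
PIP = 380/35.8 + 5.4×0.8167 + 4 = 10.615 + 4.41 + 4 = 19.025 cmH2O.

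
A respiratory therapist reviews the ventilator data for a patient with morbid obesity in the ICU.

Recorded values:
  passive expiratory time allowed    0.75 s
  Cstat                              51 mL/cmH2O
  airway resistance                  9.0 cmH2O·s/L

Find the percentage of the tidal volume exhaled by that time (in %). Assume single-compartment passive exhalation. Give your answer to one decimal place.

80.5

τ = R × C = 9.0 × 51 mL/cmH2O = 9.0 × 0.051 L/cmH2O = 0.459 s.
Passive exhalation: V(t)/V₀ = e^(−t/τ) = e^(−0.75/0.459) = 0.1951.
Fraction exhaled = 1 − 0.1951 = 0.8049 → 80.49%.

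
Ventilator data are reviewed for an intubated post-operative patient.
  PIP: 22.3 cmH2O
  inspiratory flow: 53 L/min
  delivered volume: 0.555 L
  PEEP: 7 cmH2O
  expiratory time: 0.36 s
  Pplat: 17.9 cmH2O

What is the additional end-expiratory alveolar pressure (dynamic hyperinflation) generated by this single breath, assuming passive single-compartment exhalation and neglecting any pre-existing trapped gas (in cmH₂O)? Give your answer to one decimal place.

Flow: 53 L/min ÷ 60 = 0.8833 L/s.
R = (PIP − Pplat)/V̇ = (22.3 − 17.9) / 0.8833 = 4.4/0.8833 = 4.981 cmH2O·s/L.
C = Vt/(Pplat − PEEP) = 555.0 / (17.9 − 7) = 555.0/10.9 = 50.917 mL/cmH2O.
τ = R × C = 4.981 × 0.05092 L/cmH2O = 0.2536 s.
Fraction remaining = e^(−Te/τ) = e^(−0.36/0.2536) = 0.2418; trapped volume = 555.0 × 0.2418 = 134.2 mL.
Additional alveolar pressure from trapping ≈ V_trapped / C = 134.2 / 50.917 = 2.636 cmH2O.

2.6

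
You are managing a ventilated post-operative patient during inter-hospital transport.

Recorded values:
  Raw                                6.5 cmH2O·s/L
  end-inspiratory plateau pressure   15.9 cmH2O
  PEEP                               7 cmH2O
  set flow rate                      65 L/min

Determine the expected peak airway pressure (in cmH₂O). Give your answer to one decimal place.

Flow: 65 L/min ÷ 60 = 1.0833 L/s.
PIP = Pplat + Raw × flow = 15.9 + 6.5 × 1.0833 = 15.9 + 7.041 = 22.941 cmH2O.

22.9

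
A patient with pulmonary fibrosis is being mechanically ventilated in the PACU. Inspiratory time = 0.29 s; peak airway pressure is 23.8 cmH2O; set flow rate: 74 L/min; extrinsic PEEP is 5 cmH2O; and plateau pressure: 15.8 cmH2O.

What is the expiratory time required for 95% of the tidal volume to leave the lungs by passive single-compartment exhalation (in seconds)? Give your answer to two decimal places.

0.64

Flow: 74 L/min ÷ 60 = 1.2333 L/s.
Vt = flow × Ti = 1.2333 L/s × 0.29 s × 1000 mL/L = 357.66 mL.
R = (PIP − Pplat)/V̇ = (23.8 − 15.8) / 1.2333 = 8.0/1.2333 = 6.487 cmH2O·s/L.
C = Vt/(Pplat − PEEP) = 357.66 / (15.8 − 5) = 357.66/10.8 = 33.117 mL/cmH2O.
τ = R × C = 6.487 × 0.03312 L/cmH2O = 0.2148 s.
t = −τ·ln(1 − 0.95) = −0.2148·ln(0.05) = 0.6435 s.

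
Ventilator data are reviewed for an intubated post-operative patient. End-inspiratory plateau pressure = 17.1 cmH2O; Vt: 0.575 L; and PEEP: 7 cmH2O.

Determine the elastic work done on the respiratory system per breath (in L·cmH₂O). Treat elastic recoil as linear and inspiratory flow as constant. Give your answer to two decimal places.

Elastic work ≈ ½ × (Pplat − PEEP) × Vt = 0.5 × (17.1 − 7) × 0.575 L = 0.5 × 10.1 × 0.575 = 2.904 L·cmH2O.

2.90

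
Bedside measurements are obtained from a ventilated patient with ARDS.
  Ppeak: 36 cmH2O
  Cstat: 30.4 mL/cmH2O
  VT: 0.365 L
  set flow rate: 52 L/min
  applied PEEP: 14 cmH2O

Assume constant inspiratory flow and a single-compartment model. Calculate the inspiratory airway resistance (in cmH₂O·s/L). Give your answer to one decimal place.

11.5

Flow: 52 L/min ÷ 60 = 0.8667 L/s.
Equation of motion (constant flow): PIP = Vt/C + R·V̇ + PEEP.
R·V̇ = PIP − Vt/C − PEEP = 36 − 365/30.4 − 14 = 36 − 12.007 − 14 = 9.993 cmH2O.
R = 9.993 / 0.8667 = 11.53 cmH2O·s/L.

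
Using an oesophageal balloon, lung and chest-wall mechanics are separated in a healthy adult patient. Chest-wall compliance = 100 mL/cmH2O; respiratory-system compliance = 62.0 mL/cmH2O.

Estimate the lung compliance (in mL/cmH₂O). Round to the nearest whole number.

163

1/CL = 1/Crs − 1/Ccw.
1/CL = 1/62.0 − 1/100 = 0.006129.
CL = 163.16 mL/cmH2O.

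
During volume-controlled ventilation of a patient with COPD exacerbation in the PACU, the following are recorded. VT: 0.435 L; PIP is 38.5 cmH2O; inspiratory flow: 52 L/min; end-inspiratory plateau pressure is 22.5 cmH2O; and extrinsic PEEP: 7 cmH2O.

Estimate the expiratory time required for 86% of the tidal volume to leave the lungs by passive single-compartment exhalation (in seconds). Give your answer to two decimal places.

Flow: 52 L/min ÷ 60 = 0.8667 L/s.
R = (PIP − Pplat)/V̇ = (38.5 − 22.5) / 0.8667 = 16.0/0.8667 = 18.461 cmH2O·s/L.
C = Vt/(Pplat − PEEP) = 435.0 / (22.5 − 7) = 435.0/15.5 = 28.065 mL/cmH2O.
τ = R × C = 18.461 × 0.02807 L/cmH2O = 0.5182 s.
t = −τ·ln(1 − 0.86) = −0.5182·ln(0.14) = 1.019 s.

1.02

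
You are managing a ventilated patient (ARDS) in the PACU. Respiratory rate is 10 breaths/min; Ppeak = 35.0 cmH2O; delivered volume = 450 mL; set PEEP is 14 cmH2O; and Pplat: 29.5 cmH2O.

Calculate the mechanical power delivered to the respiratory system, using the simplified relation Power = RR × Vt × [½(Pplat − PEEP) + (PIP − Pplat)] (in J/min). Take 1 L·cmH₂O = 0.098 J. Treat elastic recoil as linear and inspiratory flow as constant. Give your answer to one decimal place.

Per-breath work = Vt × [½(Pplat−PEEP) + (PIP−Pplat)] = 0.450 × [0.5×15.5 + 5.5] = 0.450 × 13.25 = 5.963 L·cmH2O.
Power = 10 × 5.963 = 59.63 L·cmH2O/min.
× 0.098 J/(L·cmH2O) → 5.844 J/min.

5.8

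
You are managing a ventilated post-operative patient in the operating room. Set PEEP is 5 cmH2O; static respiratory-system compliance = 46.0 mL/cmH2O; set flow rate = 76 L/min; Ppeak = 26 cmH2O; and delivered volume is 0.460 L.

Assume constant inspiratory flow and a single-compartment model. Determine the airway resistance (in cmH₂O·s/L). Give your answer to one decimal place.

Flow: 76 L/min ÷ 60 = 1.2667 L/s.
Equation of motion (constant flow): PIP = Vt/C + R·V̇ + PEEP.
R·V̇ = PIP − Vt/C − PEEP = 26 − 460/46.0 − 5 = 26 − 10.0 − 5 = 11.0 cmH2O.
R = 11.0 / 1.2667 = 8.684 cmH2O·s/L.

8.7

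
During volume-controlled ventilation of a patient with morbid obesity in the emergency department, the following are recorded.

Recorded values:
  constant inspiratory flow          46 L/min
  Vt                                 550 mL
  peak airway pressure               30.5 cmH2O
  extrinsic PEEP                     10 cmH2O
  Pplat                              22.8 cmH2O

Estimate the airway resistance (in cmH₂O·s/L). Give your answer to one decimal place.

10.0

Flow: 46 L/min ÷ 60 = 0.7667 L/s.
Raw = (PIP − Pplat) / flow = (30.5 − 22.8) / 0.7667 = 7.7 / 0.7667 = 10.043 cmH2O·s/L.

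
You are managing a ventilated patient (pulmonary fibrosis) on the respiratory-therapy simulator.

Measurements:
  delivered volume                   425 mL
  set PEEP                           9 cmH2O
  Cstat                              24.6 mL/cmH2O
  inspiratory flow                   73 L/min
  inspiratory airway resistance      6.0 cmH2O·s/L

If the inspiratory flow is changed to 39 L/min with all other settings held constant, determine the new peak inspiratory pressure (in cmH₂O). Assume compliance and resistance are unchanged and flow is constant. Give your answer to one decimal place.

30.2

Flow: 73 L/min ÷ 60 = 1.2167 L/s.
New flow: 39 L/min ÷ 60 = 0.65 L/s.
PIP = Vt/C + R·V̇ + PEEP (constant-flow equation of motion).
Only the resistive term changes: ΔPIP = R × ΔV̇ = 6.0 × (0.65 − 1.2167) = 6.0 × -0.5667 = -3.4 cmH2O.
Original PIP = 425/24.6 + 6.0×1.2167 + 9 = 33.577 cmH2O; new PIP = 33.577 + (-3.4) = 30.177 cmH2O.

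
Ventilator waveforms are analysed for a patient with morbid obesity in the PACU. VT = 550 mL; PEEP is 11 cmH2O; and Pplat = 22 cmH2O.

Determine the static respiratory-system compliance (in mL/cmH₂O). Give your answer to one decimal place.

Cstat = Vt / (Pplat − PEEP) = 550 / (22 − 11) = 550 / 11.0 = 50.0 mL/cmH2O.

50.0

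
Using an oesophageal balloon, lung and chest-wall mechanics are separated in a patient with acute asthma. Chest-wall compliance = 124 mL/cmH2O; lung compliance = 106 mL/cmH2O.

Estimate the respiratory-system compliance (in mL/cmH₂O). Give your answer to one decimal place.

Lung and chest wall are elastances in series: 1/Crs = 1/CL + 1/Ccw.
1/Crs = 1/106 + 1/124 = 0.0175.
Crs = 57.143 mL/cmH2O.

57.1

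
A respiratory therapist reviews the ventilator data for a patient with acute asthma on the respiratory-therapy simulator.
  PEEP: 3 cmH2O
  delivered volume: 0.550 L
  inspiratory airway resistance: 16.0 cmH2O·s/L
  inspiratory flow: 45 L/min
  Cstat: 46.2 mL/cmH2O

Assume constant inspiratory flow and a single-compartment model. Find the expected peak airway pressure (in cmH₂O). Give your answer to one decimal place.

26.9

Flow: 45 L/min ÷ 60 = 0.75 L/s.
Equation of motion (constant flow): PIP = Vt/C + R·V̇ + PEEP.
PIP = 550/46.2 + 16.0×0.75 + 3 = 11.905 + 12.0 + 3 = 26.905 cmH2O.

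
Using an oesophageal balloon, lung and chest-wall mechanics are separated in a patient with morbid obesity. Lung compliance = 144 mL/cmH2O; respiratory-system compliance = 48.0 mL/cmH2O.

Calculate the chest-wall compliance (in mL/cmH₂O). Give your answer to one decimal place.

72.0

1/Ccw = 1/Crs − 1/CL.
1/Ccw = 1/48.0 − 1/144 = 0.01389.
Ccw = 71.994 mL/cmH2O.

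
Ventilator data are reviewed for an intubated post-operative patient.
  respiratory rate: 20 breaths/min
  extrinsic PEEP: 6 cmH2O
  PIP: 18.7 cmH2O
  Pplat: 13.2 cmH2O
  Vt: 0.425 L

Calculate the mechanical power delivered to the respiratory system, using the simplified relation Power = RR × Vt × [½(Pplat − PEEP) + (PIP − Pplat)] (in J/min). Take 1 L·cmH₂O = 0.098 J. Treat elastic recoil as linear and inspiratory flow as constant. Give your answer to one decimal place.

Per-breath work = Vt × [½(Pplat−PEEP) + (PIP−Pplat)] = 0.425 × [0.5×7.2 + 5.5] = 0.425 × 9.1 = 3.868 L·cmH2O.
Power = 20 × 3.868 = 77.36 L·cmH2O/min.
× 0.098 J/(L·cmH2O) → 7.581 J/min.

7.6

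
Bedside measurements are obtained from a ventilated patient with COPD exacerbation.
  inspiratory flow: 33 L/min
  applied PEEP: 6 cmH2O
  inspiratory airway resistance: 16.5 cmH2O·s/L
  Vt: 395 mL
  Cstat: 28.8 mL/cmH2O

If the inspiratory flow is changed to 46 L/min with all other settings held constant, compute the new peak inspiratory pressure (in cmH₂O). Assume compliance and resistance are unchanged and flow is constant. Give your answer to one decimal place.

32.4

Flow: 33 L/min ÷ 60 = 0.55 L/s.
New flow: 46 L/min ÷ 60 = 0.7667 L/s.
PIP = Vt/C + R·V̇ + PEEP (constant-flow equation of motion).
Only the resistive term changes: ΔPIP = R × ΔV̇ = 16.5 × (0.7667 − 0.55) = 16.5 × 0.2167 = 3.576 cmH2O.
Original PIP = 395/28.8 + 16.5×0.55 + 6 = 28.79 cmH2O; new PIP = 28.79 + (3.576) = 32.366 cmH2O.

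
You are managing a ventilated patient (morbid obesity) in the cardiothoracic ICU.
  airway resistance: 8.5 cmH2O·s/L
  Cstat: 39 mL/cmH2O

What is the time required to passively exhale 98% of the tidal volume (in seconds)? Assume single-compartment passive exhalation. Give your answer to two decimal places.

τ = R × C = 8.5 × 39 mL/cmH2O = 8.5 × 0.039 L/cmH2O = 0.3315 s.
Exhaled fraction f = 1 − e^(−t/τ) → t = −τ·ln(1 − f) = −0.3315·ln(0.02) = 1.297 s.

1.30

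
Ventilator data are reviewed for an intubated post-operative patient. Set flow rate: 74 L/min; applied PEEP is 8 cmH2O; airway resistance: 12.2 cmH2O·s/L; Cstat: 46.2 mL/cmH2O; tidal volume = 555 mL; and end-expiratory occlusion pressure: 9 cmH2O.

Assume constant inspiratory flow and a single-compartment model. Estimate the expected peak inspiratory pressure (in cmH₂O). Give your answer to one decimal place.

36.1

Flow: 74 L/min ÷ 60 = 1.2333 L/s.
Total PEEP = 9 cmH2O (set 8 + intrinsic 1); this is the baseline alveolar pressure.
Equation of motion (constant flow): PIP = Vt/C + R·V̇ + PEEP.
PIP = 555/46.2 + 12.2×1.2333 + 9 = 12.013 + 15.046 + 9 = 36.059 cmH2O.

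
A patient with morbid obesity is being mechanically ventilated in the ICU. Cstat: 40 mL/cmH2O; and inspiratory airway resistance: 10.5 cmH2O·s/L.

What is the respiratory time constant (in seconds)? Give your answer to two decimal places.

0.42

τ = R × C = 10.5 × 40 mL/cmH2O = 10.5 × 0.040 L/cmH2O = 0.42 s.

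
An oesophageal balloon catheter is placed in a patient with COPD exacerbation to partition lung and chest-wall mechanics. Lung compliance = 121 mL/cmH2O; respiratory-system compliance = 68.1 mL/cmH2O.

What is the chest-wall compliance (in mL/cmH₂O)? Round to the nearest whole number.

1/Ccw = 1/Crs − 1/CL.
1/Ccw = 1/68.1 − 1/121 = 0.00642.
Ccw = 155.76 mL/cmH2O.

156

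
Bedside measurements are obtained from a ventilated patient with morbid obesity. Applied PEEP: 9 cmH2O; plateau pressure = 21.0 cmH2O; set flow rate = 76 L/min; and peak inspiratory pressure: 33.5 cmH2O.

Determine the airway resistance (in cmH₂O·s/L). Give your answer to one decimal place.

9.9

Flow: 76 L/min ÷ 60 = 1.2667 L/s.
Raw = (PIP − Pplat) / flow = (33.5 − 21.0) / 1.2667 = 12.5 / 1.2667 = 9.868 cmH2O·s/L.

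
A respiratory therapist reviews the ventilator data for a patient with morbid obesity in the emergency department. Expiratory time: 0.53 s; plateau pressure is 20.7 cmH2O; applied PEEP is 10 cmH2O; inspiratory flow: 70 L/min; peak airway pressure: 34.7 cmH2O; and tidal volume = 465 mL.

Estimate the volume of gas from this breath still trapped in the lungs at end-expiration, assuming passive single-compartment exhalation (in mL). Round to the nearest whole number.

Flow: 70 L/min ÷ 60 = 1.1667 L/s.
R = (PIP − Pplat)/V̇ = (34.7 − 20.7) / 1.1667 = 14.0/1.1667 = 12.0 cmH2O·s/L.
C = Vt/(Pplat − PEEP) = 465.0 / (20.7 − 10) = 465.0/10.7 = 43.458 mL/cmH2O.
τ = R × C = 12.0 × 0.04346 L/cmH2O = 0.5215 s.
Fraction remaining = e^(−Te/τ) = e^(−0.53/0.5215) = 0.3619.
Trapped volume = 465.0 × 0.3619 = 168.28 mL.

168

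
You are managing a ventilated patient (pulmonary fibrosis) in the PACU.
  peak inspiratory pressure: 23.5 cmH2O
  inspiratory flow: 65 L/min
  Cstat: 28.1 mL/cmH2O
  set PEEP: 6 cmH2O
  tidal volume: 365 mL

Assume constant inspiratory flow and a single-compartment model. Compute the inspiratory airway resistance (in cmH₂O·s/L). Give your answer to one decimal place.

4.2

Flow: 65 L/min ÷ 60 = 1.0833 L/s.
Equation of motion (constant flow): PIP = Vt/C + R·V̇ + PEEP.
R·V̇ = PIP − Vt/C − PEEP = 23.5 − 365/28.1 − 6 = 23.5 − 12.989 − 6 = 4.511 cmH2O.
R = 4.511 / 1.0833 = 4.164 cmH2O·s/L.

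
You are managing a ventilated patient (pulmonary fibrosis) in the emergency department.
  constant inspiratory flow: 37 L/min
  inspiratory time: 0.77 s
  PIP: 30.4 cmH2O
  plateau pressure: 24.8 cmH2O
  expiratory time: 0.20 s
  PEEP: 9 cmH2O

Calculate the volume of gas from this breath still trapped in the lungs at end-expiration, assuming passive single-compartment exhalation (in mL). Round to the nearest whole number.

228

Flow: 37 L/min ÷ 60 = 0.6167 L/s.
Vt = flow × Ti = 0.6167 L/s × 0.77 s × 1000 mL/L = 474.86 mL.
R = (PIP − Pplat)/V̇ = (30.4 − 24.8) / 0.6167 = 5.6/0.6167 = 9.081 cmH2O·s/L.
C = Vt/(Pplat − PEEP) = 474.86 / (24.8 − 9) = 474.86/15.8 = 30.054 mL/cmH2O.
τ = R × C = 9.081 × 0.03005 L/cmH2O = 0.2729 s.
Fraction remaining = e^(−Te/τ) = e^(−0.20/0.2729) = 0.4805.
Trapped volume = 474.86 × 0.4805 = 228.17 mL.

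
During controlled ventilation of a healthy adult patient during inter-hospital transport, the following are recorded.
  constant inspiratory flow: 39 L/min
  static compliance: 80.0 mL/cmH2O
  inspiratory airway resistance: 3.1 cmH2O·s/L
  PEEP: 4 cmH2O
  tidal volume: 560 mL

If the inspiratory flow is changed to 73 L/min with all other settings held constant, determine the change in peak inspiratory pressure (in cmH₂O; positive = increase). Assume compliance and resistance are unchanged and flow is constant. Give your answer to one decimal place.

Flow: 39 L/min ÷ 60 = 0.65 L/s.
New flow: 73 L/min ÷ 60 = 1.2167 L/s.
PIP = Vt/C + R·V̇ + PEEP (constant-flow equation of motion).
Only the resistive term changes: ΔPIP = R × ΔV̇ = 3.1 × (1.2167 − 0.65) = 3.1 × 0.5667 = 1.757 cmH2O.

1.8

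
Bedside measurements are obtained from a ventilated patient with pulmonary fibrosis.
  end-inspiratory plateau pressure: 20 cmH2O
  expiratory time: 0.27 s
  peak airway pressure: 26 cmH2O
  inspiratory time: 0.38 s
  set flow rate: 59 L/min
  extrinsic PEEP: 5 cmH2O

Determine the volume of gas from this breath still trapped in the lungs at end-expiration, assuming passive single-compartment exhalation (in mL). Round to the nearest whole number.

63

Flow: 59 L/min ÷ 60 = 0.9833 L/s.
Vt = flow × Ti = 0.9833 L/s × 0.38 s × 1000 mL/L = 373.65 mL.
R = (PIP − Pplat)/V̇ = (26 − 20) / 0.9833 = 6.0/0.9833 = 6.102 cmH2O·s/L.
C = Vt/(Pplat − PEEP) = 373.65 / (20 − 5) = 373.65/15.0 = 24.91 mL/cmH2O.
τ = R × C = 6.102 × 0.02491 L/cmH2O = 0.152 s.
Fraction remaining = e^(−Te/τ) = e^(−0.27/0.152) = 0.1693.
Trapped volume = 373.65 × 0.1693 = 63.259 mL.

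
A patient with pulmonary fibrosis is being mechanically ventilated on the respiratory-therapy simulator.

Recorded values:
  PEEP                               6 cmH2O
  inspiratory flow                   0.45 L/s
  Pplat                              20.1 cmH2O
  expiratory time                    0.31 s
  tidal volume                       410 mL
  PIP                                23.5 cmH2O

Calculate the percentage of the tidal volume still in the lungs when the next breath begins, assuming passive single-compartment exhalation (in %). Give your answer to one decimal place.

R = (PIP − Pplat)/V̇ = (23.5 − 20.1) / 0.45 = 3.4/0.45 = 7.556 cmH2O·s/L.
C = Vt/(Pplat − PEEP) = 410.0 / (20.1 − 6) = 410.0/14.1 = 29.078 mL/cmH2O.
τ = R × C = 7.556 × 0.02908 L/cmH2O = 0.2197 s.
Fraction remaining at end-expiration = e^(−Te/τ) = e^(−0.31/0.2197) = 0.2439 → 24.39%.

24.4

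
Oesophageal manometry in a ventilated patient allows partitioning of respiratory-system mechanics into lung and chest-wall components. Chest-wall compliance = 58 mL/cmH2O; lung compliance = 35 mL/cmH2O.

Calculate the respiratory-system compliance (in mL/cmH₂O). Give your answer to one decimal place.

Lung and chest wall are elastances in series: 1/Crs = 1/CL + 1/Ccw.
1/Crs = 1/35 + 1/58 = 0.04581.
Crs = 21.829 mL/cmH2O.

21.8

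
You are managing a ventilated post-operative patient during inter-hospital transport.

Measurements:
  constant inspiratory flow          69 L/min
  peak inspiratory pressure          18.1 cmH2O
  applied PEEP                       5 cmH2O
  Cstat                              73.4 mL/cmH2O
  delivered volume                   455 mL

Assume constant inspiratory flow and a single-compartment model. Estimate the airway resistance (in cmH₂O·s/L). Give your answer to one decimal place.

Flow: 69 L/min ÷ 60 = 1.15 L/s.
Equation of motion (constant flow): PIP = Vt/C + R·V̇ + PEEP.
R·V̇ = PIP − Vt/C − PEEP = 18.1 − 455/73.4 − 5 = 18.1 − 6.199 − 5 = 6.901 cmH2O.
R = 6.901 / 1.15 = 6.001 cmH2O·s/L.

6.0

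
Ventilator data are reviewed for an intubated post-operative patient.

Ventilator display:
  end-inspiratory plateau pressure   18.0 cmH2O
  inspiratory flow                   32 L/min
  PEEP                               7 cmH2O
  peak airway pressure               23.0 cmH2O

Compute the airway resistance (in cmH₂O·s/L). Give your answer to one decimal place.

9.4

Flow: 32 L/min ÷ 60 = 0.5333 L/s.
Raw = (PIP − Pplat) / flow = (23.0 − 18.0) / 0.5333 = 5.0 / 0.5333 = 9.376 cmH2O·s/L.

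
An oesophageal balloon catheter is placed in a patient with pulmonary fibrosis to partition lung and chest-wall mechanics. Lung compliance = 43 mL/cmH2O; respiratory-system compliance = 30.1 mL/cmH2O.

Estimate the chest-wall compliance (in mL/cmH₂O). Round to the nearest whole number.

100

1/Ccw = 1/Crs − 1/CL.
1/Ccw = 1/30.1 − 1/43 = 0.009967.
Ccw = 100.33 mL/cmH2O.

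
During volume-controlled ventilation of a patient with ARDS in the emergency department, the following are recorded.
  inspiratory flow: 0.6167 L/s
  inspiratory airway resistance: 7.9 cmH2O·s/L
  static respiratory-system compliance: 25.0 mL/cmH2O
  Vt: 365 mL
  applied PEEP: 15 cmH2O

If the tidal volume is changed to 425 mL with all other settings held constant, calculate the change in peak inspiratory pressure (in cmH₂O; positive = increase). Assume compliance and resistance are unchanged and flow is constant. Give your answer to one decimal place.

PIP = Vt/C + R·V̇ + PEEP (constant-flow equation of motion).
Only the elastic term changes: ΔPIP = ΔVt / C = (425 − 365) / 25.0 = 2.4 cmH2O.

2.4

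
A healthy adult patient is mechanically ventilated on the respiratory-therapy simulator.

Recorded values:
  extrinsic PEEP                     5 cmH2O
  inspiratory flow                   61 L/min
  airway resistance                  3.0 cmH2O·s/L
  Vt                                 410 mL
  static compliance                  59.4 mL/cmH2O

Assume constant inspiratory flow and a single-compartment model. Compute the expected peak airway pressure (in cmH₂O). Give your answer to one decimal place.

Flow: 61 L/min ÷ 60 = 1.0167 L/s.
Equation of motion (constant flow): PIP = Vt/C + R·V̇ + PEEP.
PIP = 410/59.4 + 3.0×1.0167 + 5 = 6.902 + 3.05 + 5 = 14.952 cmH2O.

15.0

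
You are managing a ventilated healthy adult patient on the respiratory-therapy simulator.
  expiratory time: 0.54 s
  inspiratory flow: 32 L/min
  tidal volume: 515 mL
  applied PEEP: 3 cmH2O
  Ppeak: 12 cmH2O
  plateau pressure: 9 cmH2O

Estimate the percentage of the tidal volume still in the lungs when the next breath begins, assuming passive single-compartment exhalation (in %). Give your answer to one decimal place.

32.7

Flow: 32 L/min ÷ 60 = 0.5333 L/s.
R = (PIP − Pplat)/V̇ = (12 − 9) / 0.5333 = 3.0/0.5333 = 5.625 cmH2O·s/L.
C = Vt/(Pplat − PEEP) = 515.0 / (9 − 3) = 515.0/6.0 = 85.833 mL/cmH2O.
τ = R × C = 5.625 × 0.08583 L/cmH2O = 0.4828 s.
Fraction remaining at end-expiration = e^(−Te/τ) = e^(−0.54/0.4828) = 0.3268 → 32.68%.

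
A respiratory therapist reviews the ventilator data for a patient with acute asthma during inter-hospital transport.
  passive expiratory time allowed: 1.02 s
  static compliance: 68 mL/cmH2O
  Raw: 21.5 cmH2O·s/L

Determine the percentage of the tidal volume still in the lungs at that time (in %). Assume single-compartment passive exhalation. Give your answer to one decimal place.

τ = R × C = 21.5 × 68 mL/cmH2O = 21.5 × 0.068 L/cmH2O = 1.462 s.
Passive exhalation: V(t)/V₀ = e^(−t/τ) = e^(−1.02/1.462) = 0.4977.
Fraction remaining = 0.4977 → 49.77%.

49.8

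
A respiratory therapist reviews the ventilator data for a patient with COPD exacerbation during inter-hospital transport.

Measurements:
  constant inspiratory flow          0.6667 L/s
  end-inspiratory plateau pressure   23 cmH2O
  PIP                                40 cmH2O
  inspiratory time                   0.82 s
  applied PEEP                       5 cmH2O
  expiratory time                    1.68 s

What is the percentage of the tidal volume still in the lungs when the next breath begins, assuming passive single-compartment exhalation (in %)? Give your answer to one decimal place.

Vt = flow × Ti = 0.6667 L/s × 0.82 s × 1000 mL/L = 546.69 mL.
R = (PIP − Pplat)/V̇ = (40 − 23) / 0.6667 = 17.0/0.6667 = 25.499 cmH2O·s/L.
C = Vt/(Pplat − PEEP) = 546.69 / (23 − 5) = 546.69/18.0 = 30.372 mL/cmH2O.
τ = R × C = 25.499 × 0.03037 L/cmH2O = 0.7744 s.
Fraction remaining at end-expiration = e^(−Te/τ) = e^(−1.68/0.7744) = 0.1142 → 11.42%.

11.4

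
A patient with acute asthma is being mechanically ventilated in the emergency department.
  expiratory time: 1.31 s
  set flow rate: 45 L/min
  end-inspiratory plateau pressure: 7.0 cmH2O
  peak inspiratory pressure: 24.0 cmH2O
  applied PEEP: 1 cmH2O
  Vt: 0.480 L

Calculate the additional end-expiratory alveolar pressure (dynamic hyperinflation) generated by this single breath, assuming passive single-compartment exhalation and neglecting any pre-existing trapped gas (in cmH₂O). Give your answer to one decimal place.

2.9

Flow: 45 L/min ÷ 60 = 0.75 L/s.
R = (PIP − Pplat)/V̇ = (24.0 − 7.0) / 0.75 = 17.0/0.75 = 22.667 cmH2O·s/L.
C = Vt/(Pplat − PEEP) = 480.0 / (7.0 − 1) = 480.0/6.0 = 80.0 mL/cmH2O.
τ = R × C = 22.667 × 0.08 L/cmH2O = 1.813 s.
Fraction remaining = e^(−Te/τ) = e^(−1.31/1.813) = 0.4855; trapped volume = 480.0 × 0.4855 = 233.04 mL.
Additional alveolar pressure from trapping ≈ V_trapped / C = 233.04 / 80.0 = 2.913 cmH2O.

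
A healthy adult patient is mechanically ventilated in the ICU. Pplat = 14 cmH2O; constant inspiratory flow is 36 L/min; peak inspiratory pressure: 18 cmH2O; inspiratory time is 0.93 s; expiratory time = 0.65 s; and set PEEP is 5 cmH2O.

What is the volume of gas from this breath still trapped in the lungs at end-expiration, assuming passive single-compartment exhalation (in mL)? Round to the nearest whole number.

116

Flow: 36 L/min ÷ 60 = 0.6 L/s.
Vt = flow × Ti = 0.6 L/s × 0.93 s × 1000 mL/L = 558.0 mL.
R = (PIP − Pplat)/V̇ = (18 − 14) / 0.6 = 4.0/0.6 = 6.667 cmH2O·s/L.
C = Vt/(Pplat − PEEP) = 558.0 / (14 − 5) = 558.0/9.0 = 62.0 mL/cmH2O.
τ = R × C = 6.667 × 0.062 L/cmH2O = 0.4134 s.
Fraction remaining = e^(−Te/τ) = e^(−0.65/0.4134) = 0.2076.
Trapped volume = 558.0 × 0.2076 = 115.84 mL.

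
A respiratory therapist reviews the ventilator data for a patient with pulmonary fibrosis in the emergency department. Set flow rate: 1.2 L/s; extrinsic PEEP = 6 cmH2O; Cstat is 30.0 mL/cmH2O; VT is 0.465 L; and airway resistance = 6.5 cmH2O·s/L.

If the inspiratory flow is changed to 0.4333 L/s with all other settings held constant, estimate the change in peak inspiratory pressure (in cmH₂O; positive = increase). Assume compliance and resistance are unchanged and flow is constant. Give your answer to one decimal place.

-5.0

PIP = Vt/C + R·V̇ + PEEP (constant-flow equation of motion).
Only the resistive term changes: ΔPIP = R × ΔV̇ = 6.5 × (0.4333 − 1.2) = 6.5 × -0.7667 = -4.984 cmH2O.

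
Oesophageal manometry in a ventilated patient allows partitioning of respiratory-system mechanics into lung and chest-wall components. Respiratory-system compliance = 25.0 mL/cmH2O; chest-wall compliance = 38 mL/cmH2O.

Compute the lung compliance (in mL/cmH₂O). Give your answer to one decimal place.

73.1

1/CL = 1/Crs − 1/Ccw.
1/CL = 1/25.0 − 1/38 = 0.01368.
CL = 73.099 mL/cmH2O.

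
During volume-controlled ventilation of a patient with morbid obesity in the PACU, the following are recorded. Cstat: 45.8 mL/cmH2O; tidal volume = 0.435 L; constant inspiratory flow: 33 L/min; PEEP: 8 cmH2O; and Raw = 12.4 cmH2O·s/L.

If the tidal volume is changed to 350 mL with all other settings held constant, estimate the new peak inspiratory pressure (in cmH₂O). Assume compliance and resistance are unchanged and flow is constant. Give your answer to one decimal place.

22.5

Flow: 33 L/min ÷ 60 = 0.55 L/s.
PIP = Vt/C + R·V̇ + PEEP (constant-flow equation of motion).
Only the elastic term changes: ΔPIP = ΔVt / C = (350 − 435) / 45.8 = -1.856 cmH2O.
Original PIP = 435/45.8 + 12.4×0.55 + 8 = 24.318 cmH2O; new PIP = 24.318 + (-1.856) = 22.462 cmH2O.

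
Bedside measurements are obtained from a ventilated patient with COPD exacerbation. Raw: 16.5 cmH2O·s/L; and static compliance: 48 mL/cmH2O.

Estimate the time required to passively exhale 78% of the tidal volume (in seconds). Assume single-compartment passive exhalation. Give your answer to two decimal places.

1.20

τ = R × C = 16.5 × 48 mL/cmH2O = 16.5 × 0.048 L/cmH2O = 0.792 s.
Exhaled fraction f = 1 − e^(−t/τ) → t = −τ·ln(1 − f) = −0.792·ln(0.22) = 1.199 s.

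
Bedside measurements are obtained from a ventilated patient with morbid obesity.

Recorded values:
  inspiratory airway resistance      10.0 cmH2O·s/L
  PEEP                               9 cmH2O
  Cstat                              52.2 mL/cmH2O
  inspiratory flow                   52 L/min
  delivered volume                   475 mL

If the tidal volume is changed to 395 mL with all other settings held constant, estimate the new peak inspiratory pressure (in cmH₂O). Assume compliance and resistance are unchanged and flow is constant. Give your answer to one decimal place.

Flow: 52 L/min ÷ 60 = 0.8667 L/s.
PIP = Vt/C + R·V̇ + PEEP (constant-flow equation of motion).
Only the elastic term changes: ΔPIP = ΔVt / C = (395 − 475) / 52.2 = -1.533 cmH2O.
Original PIP = 475/52.2 + 10.0×0.8667 + 9 = 26.767 cmH2O; new PIP = 26.767 + (-1.533) = 25.234 cmH2O.

25.2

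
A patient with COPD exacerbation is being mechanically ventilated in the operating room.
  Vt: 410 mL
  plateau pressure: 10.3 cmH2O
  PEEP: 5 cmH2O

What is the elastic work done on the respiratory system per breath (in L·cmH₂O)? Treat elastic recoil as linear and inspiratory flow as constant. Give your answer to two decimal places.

1.09

Elastic work ≈ ½ × (Pplat − PEEP) × Vt = 0.5 × (10.3 − 5) × 0.410 L = 0.5 × 5.3 × 0.410 = 1.087 L·cmH2O.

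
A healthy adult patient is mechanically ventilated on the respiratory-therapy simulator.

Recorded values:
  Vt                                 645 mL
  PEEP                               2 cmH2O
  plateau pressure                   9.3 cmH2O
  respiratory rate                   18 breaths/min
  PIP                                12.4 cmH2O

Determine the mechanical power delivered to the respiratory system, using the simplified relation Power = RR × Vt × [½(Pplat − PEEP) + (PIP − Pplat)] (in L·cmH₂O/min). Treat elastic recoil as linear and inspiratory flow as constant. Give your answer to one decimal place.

Per-breath work = Vt × [½(Pplat−PEEP) + (PIP−Pplat)] = 0.645 × [0.5×7.3 + 3.1] = 0.645 × 6.75 = 4.354 L·cmH2O.
Power = 18 × 4.354 = 78.372 L·cmH2O/min.

78.4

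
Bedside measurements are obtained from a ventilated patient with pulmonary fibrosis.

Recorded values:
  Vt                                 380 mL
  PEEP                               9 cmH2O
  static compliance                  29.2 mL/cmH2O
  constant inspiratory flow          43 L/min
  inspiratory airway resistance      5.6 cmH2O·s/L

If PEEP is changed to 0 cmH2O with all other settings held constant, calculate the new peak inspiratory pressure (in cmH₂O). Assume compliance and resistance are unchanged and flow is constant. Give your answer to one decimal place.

Flow: 43 L/min ÷ 60 = 0.7167 L/s.
PIP = Vt/C + R·V̇ + PEEP (constant-flow equation of motion).
Only the baseline term changes: ΔPIP = ΔPEEP = 0 − 9 = -9.0 cmH2O.
Original PIP = 380/29.2 + 5.6×0.7167 + 9 = 26.027 cmH2O; new PIP = 26.027 + (-9.0) = 17.027 cmH2O.

17.0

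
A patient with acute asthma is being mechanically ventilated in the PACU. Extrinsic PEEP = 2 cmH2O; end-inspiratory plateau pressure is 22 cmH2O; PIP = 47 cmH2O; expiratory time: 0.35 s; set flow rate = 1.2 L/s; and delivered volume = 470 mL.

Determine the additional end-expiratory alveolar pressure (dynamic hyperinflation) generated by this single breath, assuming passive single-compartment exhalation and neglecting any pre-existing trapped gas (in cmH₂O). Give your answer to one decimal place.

9.8

R = (PIP − Pplat)/V̇ = (47 − 22) / 1.2 = 25.0/1.2 = 20.833 cmH2O·s/L.
C = Vt/(Pplat − PEEP) = 470.0 / (22 − 2) = 470.0/20.0 = 23.5 mL/cmH2O.
τ = R × C = 20.833 × 0.0235 L/cmH2O = 0.4896 s.
Fraction remaining = e^(−Te/τ) = e^(−0.35/0.4896) = 0.4893; trapped volume = 470.0 × 0.4893 = 229.97 mL.
Additional alveolar pressure from trapping ≈ V_trapped / C = 229.97 / 23.5 = 9.786 cmH2O.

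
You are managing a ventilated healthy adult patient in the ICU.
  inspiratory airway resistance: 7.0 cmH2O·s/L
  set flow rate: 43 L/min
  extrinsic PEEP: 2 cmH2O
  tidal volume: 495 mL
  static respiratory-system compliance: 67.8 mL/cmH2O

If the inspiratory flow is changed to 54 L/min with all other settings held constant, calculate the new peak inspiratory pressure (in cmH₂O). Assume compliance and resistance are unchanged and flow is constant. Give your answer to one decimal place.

Flow: 43 L/min ÷ 60 = 0.7167 L/s.
New flow: 54 L/min ÷ 60 = 0.9 L/s.
PIP = Vt/C + R·V̇ + PEEP (constant-flow equation of motion).
Only the resistive term changes: ΔPIP = R × ΔV̇ = 7.0 × (0.9 − 0.7167) = 7.0 × 0.1833 = 1.283 cmH2O.
Original PIP = 495/67.8 + 7.0×0.7167 + 2 = 14.318 cmH2O; new PIP = 14.318 + (1.283) = 15.601 cmH2O.

15.6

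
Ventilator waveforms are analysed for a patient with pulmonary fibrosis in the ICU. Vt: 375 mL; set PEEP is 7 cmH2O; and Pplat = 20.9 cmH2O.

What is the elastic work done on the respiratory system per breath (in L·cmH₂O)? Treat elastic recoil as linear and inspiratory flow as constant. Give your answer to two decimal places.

Elastic work ≈ ½ × (Pplat − PEEP) × Vt = 0.5 × (20.9 − 7) × 0.375 L = 0.5 × 13.9 × 0.375 = 2.606 L·cmH2O.

2.61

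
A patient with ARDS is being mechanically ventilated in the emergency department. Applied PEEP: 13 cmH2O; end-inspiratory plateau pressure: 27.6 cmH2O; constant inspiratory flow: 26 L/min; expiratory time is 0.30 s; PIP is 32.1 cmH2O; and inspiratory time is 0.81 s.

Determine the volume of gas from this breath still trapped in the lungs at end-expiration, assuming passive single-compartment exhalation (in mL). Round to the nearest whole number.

106

Flow: 26 L/min ÷ 60 = 0.4333 L/s.
Vt = flow × Ti = 0.4333 L/s × 0.81 s × 1000 mL/L = 350.97 mL.
R = (PIP − Pplat)/V̇ = (32.1 − 27.6) / 0.4333 = 4.5/0.4333 = 10.385 cmH2O·s/L.
C = Vt/(Pplat − PEEP) = 350.97 / (27.6 − 13) = 350.97/14.6 = 24.039 mL/cmH2O.
τ = R × C = 10.385 × 0.02404 L/cmH2O = 0.2497 s.
Fraction remaining = e^(−Te/τ) = e^(−0.30/0.2497) = 0.3008.
Trapped volume = 350.97 × 0.3008 = 105.57 mL.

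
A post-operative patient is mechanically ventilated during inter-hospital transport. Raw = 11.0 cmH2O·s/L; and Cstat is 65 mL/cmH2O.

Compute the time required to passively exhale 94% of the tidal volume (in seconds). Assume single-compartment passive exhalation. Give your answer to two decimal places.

2.01

τ = R × C = 11.0 × 65 mL/cmH2O = 11.0 × 0.065 L/cmH2O = 0.715 s.
Exhaled fraction f = 1 − e^(−t/τ) → t = −τ·ln(1 − f) = −0.715·ln(0.06) = 2.012 s.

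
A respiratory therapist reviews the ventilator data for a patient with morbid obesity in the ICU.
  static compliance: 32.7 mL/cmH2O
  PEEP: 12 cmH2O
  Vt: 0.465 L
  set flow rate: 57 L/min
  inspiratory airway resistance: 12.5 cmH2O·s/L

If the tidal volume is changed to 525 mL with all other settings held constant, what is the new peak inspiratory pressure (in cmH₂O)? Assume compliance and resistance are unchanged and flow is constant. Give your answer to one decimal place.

Flow: 57 L/min ÷ 60 = 0.95 L/s.
PIP = Vt/C + R·V̇ + PEEP (constant-flow equation of motion).
Only the elastic term changes: ΔPIP = ΔVt / C = (525 − 465) / 32.7 = 1.835 cmH2O.
Original PIP = 465/32.7 + 12.5×0.95 + 12 = 38.095 cmH2O; new PIP = 38.095 + (1.835) = 39.93 cmH2O.

39.9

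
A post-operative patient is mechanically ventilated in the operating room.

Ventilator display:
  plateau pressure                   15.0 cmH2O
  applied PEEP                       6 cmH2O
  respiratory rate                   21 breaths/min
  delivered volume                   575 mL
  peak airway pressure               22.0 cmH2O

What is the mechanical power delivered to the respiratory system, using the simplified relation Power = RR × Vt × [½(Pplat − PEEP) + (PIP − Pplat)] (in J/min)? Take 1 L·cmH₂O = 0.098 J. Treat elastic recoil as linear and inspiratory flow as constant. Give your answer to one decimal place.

Per-breath work = Vt × [½(Pplat−PEEP) + (PIP−Pplat)] = 0.575 × [0.5×9.0 + 7.0] = 0.575 × 11.5 = 6.613 L·cmH2O.
Power = 21 × 6.613 = 138.87 L·cmH2O/min.
× 0.098 J/(L·cmH2O) → 13.609 J/min.

13.6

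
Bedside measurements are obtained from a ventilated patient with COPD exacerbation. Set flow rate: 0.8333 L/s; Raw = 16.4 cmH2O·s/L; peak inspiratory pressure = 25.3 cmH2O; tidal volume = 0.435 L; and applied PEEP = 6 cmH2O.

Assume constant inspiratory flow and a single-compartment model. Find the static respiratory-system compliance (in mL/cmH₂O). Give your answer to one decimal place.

77.2

Equation of motion (constant flow): PIP = Vt/C + R·V̇ + PEEP.
Vt/C = PIP − R·V̇ − PEEP = 25.3 − 16.4×0.8333 − 6 = 25.3 − 13.666 − 6 = 5.634 cmH2O.
C = Vt / 5.634 = 435 / 5.634 = 77.21 mL/cmH2O.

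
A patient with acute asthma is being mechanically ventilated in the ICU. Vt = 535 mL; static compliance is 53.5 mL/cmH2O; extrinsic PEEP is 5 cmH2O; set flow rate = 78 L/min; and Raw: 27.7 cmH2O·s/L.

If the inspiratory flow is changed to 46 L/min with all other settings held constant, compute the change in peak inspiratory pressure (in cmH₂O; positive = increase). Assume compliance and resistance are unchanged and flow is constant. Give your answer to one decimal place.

-14.8

Flow: 78 L/min ÷ 60 = 1.3 L/s.
New flow: 46 L/min ÷ 60 = 0.7667 L/s.
PIP = Vt/C + R·V̇ + PEEP (constant-flow equation of motion).
Only the resistive term changes: ΔPIP = R × ΔV̇ = 27.7 × (0.7667 − 1.3) = 27.7 × -0.5333 = -14.772 cmH2O.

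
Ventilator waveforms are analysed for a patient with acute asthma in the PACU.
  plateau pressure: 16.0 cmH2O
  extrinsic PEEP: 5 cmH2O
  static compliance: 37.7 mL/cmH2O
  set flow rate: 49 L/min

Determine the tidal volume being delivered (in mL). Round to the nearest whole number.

415

Vt = Cstat × (Pplat − PEEP) = 37.7 × (16.0 − 5) = 37.7 × 11.0 = 414.7 mL.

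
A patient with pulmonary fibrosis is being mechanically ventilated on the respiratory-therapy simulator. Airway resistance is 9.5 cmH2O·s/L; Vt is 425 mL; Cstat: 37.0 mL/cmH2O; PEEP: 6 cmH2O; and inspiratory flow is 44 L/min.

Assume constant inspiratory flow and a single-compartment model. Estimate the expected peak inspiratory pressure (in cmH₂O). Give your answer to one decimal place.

Flow: 44 L/min ÷ 60 = 0.7333 L/s.
Equation of motion (constant flow): PIP = Vt/C + R·V̇ + PEEP.
PIP = 425/37.0 + 9.5×0.7333 + 6 = 11.486 + 6.966 + 6 = 24.452 cmH2O.

24.5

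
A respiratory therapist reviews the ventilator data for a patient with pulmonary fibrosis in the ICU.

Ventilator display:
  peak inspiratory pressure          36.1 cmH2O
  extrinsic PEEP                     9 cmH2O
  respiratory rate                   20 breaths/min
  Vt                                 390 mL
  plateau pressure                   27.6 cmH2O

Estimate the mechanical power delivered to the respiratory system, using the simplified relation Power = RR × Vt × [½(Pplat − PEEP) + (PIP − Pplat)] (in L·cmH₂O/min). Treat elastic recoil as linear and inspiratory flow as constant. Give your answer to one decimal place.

Per-breath work = Vt × [½(Pplat−PEEP) + (PIP−Pplat)] = 0.390 × [0.5×18.6 + 8.5] = 0.390 × 17.8 = 6.942 L·cmH2O.
Power = 20 × 6.942 = 138.84 L·cmH2O/min.

138.8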